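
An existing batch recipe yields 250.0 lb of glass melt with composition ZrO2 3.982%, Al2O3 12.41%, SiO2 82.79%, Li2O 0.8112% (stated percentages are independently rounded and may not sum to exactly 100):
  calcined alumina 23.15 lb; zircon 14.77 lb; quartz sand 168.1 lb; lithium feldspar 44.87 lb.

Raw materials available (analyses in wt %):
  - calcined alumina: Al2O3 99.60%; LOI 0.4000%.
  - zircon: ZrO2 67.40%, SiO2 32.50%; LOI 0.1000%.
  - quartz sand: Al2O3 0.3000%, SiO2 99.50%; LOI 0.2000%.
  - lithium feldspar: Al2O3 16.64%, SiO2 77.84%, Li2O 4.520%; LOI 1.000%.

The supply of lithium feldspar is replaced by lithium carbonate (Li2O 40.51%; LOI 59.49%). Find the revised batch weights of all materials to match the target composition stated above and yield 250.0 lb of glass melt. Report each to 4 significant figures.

Revised batch per 250.0 lb glass melt:
  calcined alumina: 30.54 lb
  zircon: 14.77 lb
  quartz sand: 203.2 lb
  lithium carbonate: 5.006 lb
Total batch = 253.5 lb; LOI loss = 3.521 lb

Rounding to four significant digits extends to each intermediate as printed; the whole derivation carries exact precision through the solve; each reported number undergoes a single rounding; the derived quantities are computed at exact precision (yield, the totals, four oxide percentages, ignition loss, glass mass) from the batch weights on 250.0 lb of glass, as set out in problem or answer.
Oxide mass targets, per 250.0 lb glass melt:
  ZrO2: 3.982% × 250.0 = 9.955 lb
  Al2O3: 12.41% × 250.0 = 31.02 lb
  SiO2: 82.79% × 250.0 = 207.0 lb
  Li2O: 0.8112% × 250.0 = 2.028 lb
Checking each oxide sum given the weights on record, relative to the basis at hand (every target is met by its sum up to rounding of the answer):
  ZrO2: 14.77·0.6740 = 9.955 lb (target 9.955 lb)
  Al2O3: 30.54·0.9960 + 203.2·0.003000 = 31.03 lb (target 31.02 lb)
  SiO2: 14.77·0.3250 + 203.2·0.9950 = 207.0 lb (target 207.0 lb)
  Li2O: 5.006·0.4051 = 2.028 lb (target 2.028 lb)
Mass balance on the glass: total batch − LOI = 250.0 lb (the Σ of target masses is 250.0 lb; against the stated basis, 250.0 lb — gaps are rounding artifacts).
Summing the batch: Σ batch = 253.5 lb; loss to ignition Σ batch·LOI = 3.521 lb; as yield: glass ÷ batch → 98.61%.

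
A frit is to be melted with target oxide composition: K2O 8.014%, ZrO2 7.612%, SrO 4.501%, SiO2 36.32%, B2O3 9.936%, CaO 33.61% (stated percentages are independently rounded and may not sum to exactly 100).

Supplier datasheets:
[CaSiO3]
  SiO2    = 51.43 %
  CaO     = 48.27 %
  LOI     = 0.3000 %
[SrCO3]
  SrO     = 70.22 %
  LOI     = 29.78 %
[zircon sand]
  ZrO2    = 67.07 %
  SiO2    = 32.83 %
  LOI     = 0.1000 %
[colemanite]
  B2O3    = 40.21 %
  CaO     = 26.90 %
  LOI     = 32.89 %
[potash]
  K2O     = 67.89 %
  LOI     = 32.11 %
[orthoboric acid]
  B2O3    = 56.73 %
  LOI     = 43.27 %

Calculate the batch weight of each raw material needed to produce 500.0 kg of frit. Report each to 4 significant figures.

Batch per 500.0 kg frit:
  CaSiO3: 316.9 kg
  SrCO3: 32.05 kg
  zircon sand: 56.75 kg
  colemanite: 56.11 kg
  potash: 59.02 kg
  orthoboric acid: 47.80 kg
Total batch = 568.6 kg; LOI loss = 68.64 kg; yield = 87.93%

Intermediates are shown, rounded to 4 significant figures, on the page. All internal work runs at full precision end to end — each reported figure is rounded exactly once; derived quantities are computed at full precision (LOI, six oxide percentages, totals, yield, net glass mass) from the batch weights for 500.0 kg of glass, precisely as stated by either problem or answer.
Oxide-by-oxide targets in 500.0 kg frit:
  K2O: 8.014% × 500.0 = 40.07 kg
  ZrO2: 7.612% × 500.0 = 38.06 kg
  SrO: 4.501% × 500.0 = 22.50 kg
  SiO2: 36.32% × 500.0 = 181.6 kg
  B2O3: 9.936% × 500.0 = 49.68 kg
  CaO: 33.61% × 500.0 = 168.0 kg
Checking each oxide sum per the reported batch figures, relative to the basis at hand (oxide sums agree with the targets given rounding of the digits):
  K2O: 59.02·0.6789 = 40.07 kg (target 40.07 kg)
  ZrO2: 56.75·0.6707 = 38.06 kg (target 38.06 kg)
  SrO: 32.05·0.7022 = 22.51 kg (target 22.50 kg)
  SiO2: 316.9·0.5143 + 56.75·0.3283 = 181.6 kg (target 181.6 kg)
  B2O3: 56.11·0.4021 + 47.80·0.5673 = 49.68 kg (target 49.68 kg)
  CaO: 316.9·0.4827 + 56.11·0.2690 = 168.1 kg (target 168.0 kg)
Auditing the glass mass value: whole batch net of LOI = 500.0 kg (targets for the oxides total 500.0 kg; versus the stated basis of 500.0 kg — any gap is answer rounding).
Total batch = Σ batch = 568.6 kg; loss to ignition Σ batch·LOI = 68.64 kg; as yield: glass ÷ batch → 87.93%.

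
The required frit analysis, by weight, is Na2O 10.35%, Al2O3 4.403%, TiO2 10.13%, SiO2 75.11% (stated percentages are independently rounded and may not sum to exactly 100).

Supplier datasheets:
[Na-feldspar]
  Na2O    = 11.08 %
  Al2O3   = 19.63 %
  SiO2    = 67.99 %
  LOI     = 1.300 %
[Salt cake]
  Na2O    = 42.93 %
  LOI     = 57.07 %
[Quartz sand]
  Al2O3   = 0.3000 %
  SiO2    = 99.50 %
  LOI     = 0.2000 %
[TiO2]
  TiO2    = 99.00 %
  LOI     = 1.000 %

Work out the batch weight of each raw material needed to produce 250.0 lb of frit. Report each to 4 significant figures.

Intermediates are printed rounded to 4 significant digits at each printed step — each numeric step holds full float precision at each step; every reported value takes exactly one rounding. Derived quantities, which include the totals, glass mass, ignition loss, four oxide percentages, yield, are re-derived at full precision, as given in the problem or answer text, using the weight values per 250.0 lb of glass.
The oxide mass targets at 250.0 lb frit:
  Na2O: 10.35% × 250.0 = 25.88 lb
  Al2O3: 4.403% × 250.0 = 11.01 lb
  TiO2: 10.13% × 250.0 = 25.32 lb
  SiO2: 75.11% × 250.0 = 187.8 lb
A balance pass over the oxides, from the weights as reported, for the quoted basis mass (summed amounts equal target values given rounding of the digits):
  Na2O: 53.75·0.1108 + 46.40·0.4293 = 25.88 lb (target 25.88 lb)
  Al2O3: 53.75·0.1963 + 152.0·0.003000 = 11.01 lb (target 11.01 lb)
  TiO2: 25.58·0.9900 = 25.32 lb (target 25.32 lb)
  SiO2: 53.75·0.6799 + 152.0·0.9950 = 187.8 lb (target 187.8 lb)
Glass-mass sanity pass: the batch minus its LOI: 250.0 lb (the Σ of target masses is 250.0 lb; stated basis 250.0 lb — rounding explains the deltas).
Total batch = Σ batch = 277.7 lb; LOI loss = Σ batch·LOI = 27.74 lb; yield = glass ÷ total batch = 90.01%.

Batch per 250.0 lb frit:
  Na-feldspar: 53.75 lb
  Salt cake: 46.40 lb
  Quartz sand: 152.0 lb
  TiO2: 25.58 lb
Total batch = 277.7 lb; LOI loss = 27.74 lb; yield = 90.01%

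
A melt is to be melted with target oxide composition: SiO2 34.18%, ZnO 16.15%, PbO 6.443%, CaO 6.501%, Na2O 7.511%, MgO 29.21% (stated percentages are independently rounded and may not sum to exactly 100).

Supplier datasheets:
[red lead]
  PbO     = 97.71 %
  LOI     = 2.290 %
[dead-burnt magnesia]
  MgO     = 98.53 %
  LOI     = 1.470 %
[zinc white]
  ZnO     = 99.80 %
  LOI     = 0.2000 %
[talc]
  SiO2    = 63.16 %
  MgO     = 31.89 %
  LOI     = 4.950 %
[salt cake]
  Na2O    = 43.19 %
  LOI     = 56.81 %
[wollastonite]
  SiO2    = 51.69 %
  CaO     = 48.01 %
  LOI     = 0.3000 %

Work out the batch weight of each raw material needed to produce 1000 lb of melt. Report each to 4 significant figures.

In-progress results appear (rounded to 4 significant figures) alongside each step. All internal work keeps full precision in all steps; a single rounding finalizes every reported value. The derived quantities are recomputed from the batch weights for 1000 lb of glass in full float precision (the totals, six oxide percentages, the yield, net glass mass, ignition loss), exactly as printed in question or answer.
Target masses of each oxide per 1000 lb melt:
  SiO2: 34.18% × 1000 = 341.8 lb
  ZnO: 16.15% × 1000 = 161.5 lb
  PbO: 6.443% × 1000 = 64.43 lb
  CaO: 6.501% × 1000 = 65.01 lb
  Na2O: 7.511% × 1000 = 75.11 lb
  MgO: 29.21% × 1000 = 292.1 lb
Oxide-by-oxide audit applying the batch weights above, per the basis as stated (oxide sums agree with the targets within answer rounding):
  SiO2: 430.3·0.6316 + 135.4·0.5169 = 341.8 lb (target 341.8 lb)
  ZnO: 161.8·0.9980 = 161.5 lb (target 161.5 lb)
  PbO: 65.94·0.9771 = 64.43 lb (target 64.43 lb)
  CaO: 135.4·0.4801 = 65.01 lb (target 65.01 lb)
  Na2O: 173.9·0.4319 = 75.11 lb (target 75.11 lb)
  MgO: 157.2·0.9853 + 430.3·0.3189 = 292.1 lb (target 292.1 lb)
Glass-mass bookkeeping: total batch − LOI = 999.9 lb (oxide target masses add up to 1000 lb; basis as stated: 1000 lb — deltas are rounding alone).
Whole-batch sum: Σ batch = 1125 lb; loss to ignition Σ batch·LOI = 124.6 lb; as yield: glass ÷ batch → 88.92%.

Batch per 1000 lb melt:
  red lead: 65.94 lb
  dead-burnt magnesia: 157.2 lb
  zinc white: 161.8 lb
  talc: 430.3 lb
  salt cake: 173.9 lb
  wollastonite: 135.4 lb
Total batch = 1125 lb; LOI loss = 124.6 lb; yield = 88.92%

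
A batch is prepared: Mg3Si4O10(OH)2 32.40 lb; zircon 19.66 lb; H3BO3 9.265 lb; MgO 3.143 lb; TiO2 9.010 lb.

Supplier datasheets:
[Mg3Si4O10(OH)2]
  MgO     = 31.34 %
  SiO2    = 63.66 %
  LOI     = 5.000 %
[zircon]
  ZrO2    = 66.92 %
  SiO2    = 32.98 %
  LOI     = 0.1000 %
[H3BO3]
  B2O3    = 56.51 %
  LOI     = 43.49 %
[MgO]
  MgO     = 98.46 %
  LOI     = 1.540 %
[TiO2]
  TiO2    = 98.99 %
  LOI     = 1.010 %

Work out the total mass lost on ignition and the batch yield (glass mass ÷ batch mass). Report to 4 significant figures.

The whole derivation maintains full float precision through every step. Working values are printed rounded off to 4 significant digits across the worked steps. Every reported value includes exactly one rounding. Derived quantities (five oxide percentages, glass mass, ignition loss, totals, yield) are computed at full float precision from the batch weights on 67.67 lb of glass exactly as printed in problem or answer.
Loss on ignition, line by line:
  Mg3Si4O10(OH)2: 32.40 × 0.05000 = 1.620 lb
  zircon: 19.66 × 0.001000 = 0.01966 lb
  H3BO3: 9.265 × 0.4349 = 4.029 lb
  MgO: 3.143 × 0.01540 = 0.04840 lb
  TiO2: 9.010 × 0.01010 = 0.09100 lb
Total LOI = 5.808 lb
Glass = batch − LOI = 73.48 − 5.808 = 67.67 lb

LOI loss = 5.808 lb; glass = 67.67 lb; yield = 92.10%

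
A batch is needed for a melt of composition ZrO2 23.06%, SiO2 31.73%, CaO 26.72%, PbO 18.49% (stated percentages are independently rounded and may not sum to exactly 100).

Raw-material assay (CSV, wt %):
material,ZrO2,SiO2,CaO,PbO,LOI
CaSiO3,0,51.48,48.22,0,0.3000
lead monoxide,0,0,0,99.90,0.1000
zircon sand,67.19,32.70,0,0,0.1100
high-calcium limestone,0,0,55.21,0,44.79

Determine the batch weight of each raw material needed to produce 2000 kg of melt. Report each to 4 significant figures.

Mid-chain values are printed, rounded to 4 significant figures, in the printout. The working math runs at full float precision in every operation — a single rounding yields every reported number; all derived quantities are rebuilt in full precision (ignition loss, glass mass, the totals, four oxide percentages, the yield) from the weighed amounts per 2000 kg of glass, precisely as stated by either problem or answer.
Per-oxide target masses for 2000 kg melt:
  ZrO2: 23.06% × 2000 = 461.2 kg
  SiO2: 31.73% × 2000 = 634.6 kg
  CaO: 26.72% × 2000 = 534.4 kg
  PbO: 18.49% × 2000 = 369.8 kg
Verifying the oxide balance per the reported batch figures, on the stated basis (oxide sums agree with the targets modulo rounding of the values):
  ZrO2: 686.4·0.6719 = 461.2 kg (target 461.2 kg)
  SiO2: 796.7·0.5148 + 686.4·0.3270 = 634.6 kg (target 634.6 kg)
  CaO: 796.7·0.4822 + 272.1·0.5521 = 534.4 kg (target 534.4 kg)
  PbO: 370.2·0.9990 = 369.8 kg (target 369.8 kg)
Auditing the glass mass value: Σ batch − LOI loss = 2000 kg (the Σ of target masses is 2000 kg; against the stated basis, 2000 kg — differing by rounding only).
Summing the batch: Σ batch = 2125 kg; loss to ignition Σ batch·LOI = 125.4 kg; the yield ratio, glass ÷ batch: 94.10%.

Batch per 2000 kg melt:
  CaSiO3: 796.7 kg
  lead monoxide: 370.2 kg
  zircon sand: 686.4 kg
  high-calcium limestone: 272.1 kg
Total batch = 2125 kg; LOI loss = 125.4 kg; yield = 94.10%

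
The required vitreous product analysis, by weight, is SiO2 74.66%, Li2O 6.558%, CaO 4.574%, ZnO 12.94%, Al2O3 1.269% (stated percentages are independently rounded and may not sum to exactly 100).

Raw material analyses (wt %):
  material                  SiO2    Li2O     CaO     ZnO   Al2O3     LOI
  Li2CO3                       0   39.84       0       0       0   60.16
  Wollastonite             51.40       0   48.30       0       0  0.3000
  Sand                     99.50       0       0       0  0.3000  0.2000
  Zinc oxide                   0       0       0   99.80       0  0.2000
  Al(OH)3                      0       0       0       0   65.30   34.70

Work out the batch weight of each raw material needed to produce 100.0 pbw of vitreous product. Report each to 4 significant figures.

Batch per 100.0 pbw vitreous product:
  Li2CO3: 16.46 pbw
  Wollastonite: 9.470 pbw
  Sand: 70.14 pbw
  Zinc oxide: 12.97 pbw
  Al(OH)3: 1.621 pbw
Total batch = 110.7 pbw; LOI loss = 10.66 pbw; yield = 90.37%

Each numeric step carries full float precision from first step to last — working values are displayed with 4-significant-digit rounding in the printout. Each reported result is rounded exactly once. All derived quantities are carried at full float precision (totals, LOI, the five compositions, yield, glass mass) from the weighed amounts for 100.0 pbw of glass as given in either problem or answer.
Per-oxide target masses for 100.0 pbw vitreous product:
  SiO2: 74.66% × 100.0 = 74.66 pbw
  Li2O: 6.558% × 100.0 = 6.558 pbw
  CaO: 4.574% × 100.0 = 4.574 pbw
  ZnO: 12.94% × 100.0 = 12.94 pbw
  Al2O3: 1.269% × 100.0 = 1.269 pbw
Checking each oxide sum from the weights as reported, against the basis in use (target by target, the sums agree up to rounding of the answer):
  SiO2: 9.470·0.5140 + 70.14·0.9950 = 74.66 pbw (target 74.66 pbw)
  Li2O: 16.46·0.3984 = 6.558 pbw (target 6.558 pbw)
  CaO: 9.470·0.4830 = 4.574 pbw (target 4.574 pbw)
  ZnO: 12.97·0.9980 = 12.94 pbw (target 12.94 pbw)
  Al2O3: 70.14·0.003000 + 1.621·0.6530 = 1.269 pbw (target 1.269 pbw)
The glass-mass cross-check: Σ batch − LOI loss = 100.0 pbw (oxide target masses add up to 100.0 pbw; with the basis standing at 100.0 pbw — any gap is answer rounding).
Whole-batch sum: Σ batch = 110.7 pbw; loss to ignition Σ batch·LOI = 10.66 pbw; the yield ratio, glass ÷ batch: 90.37%.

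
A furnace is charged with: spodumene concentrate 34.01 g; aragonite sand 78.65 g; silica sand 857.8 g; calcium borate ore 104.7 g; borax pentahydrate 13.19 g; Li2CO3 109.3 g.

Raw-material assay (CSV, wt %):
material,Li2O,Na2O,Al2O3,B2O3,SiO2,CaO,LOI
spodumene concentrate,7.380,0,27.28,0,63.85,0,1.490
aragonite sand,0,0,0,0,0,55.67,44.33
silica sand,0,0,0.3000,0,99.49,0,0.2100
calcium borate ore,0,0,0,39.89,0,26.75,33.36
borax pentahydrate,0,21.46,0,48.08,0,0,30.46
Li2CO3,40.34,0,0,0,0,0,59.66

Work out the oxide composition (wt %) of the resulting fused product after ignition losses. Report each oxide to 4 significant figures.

Glass mass = 1056 g (batch 1198 − LOI 141.3).
Composition: Li2O 4.412%, Na2O 0.2680%, Al2O3 1.122%, B2O3 4.554%, SiO2 82.85%, CaO 6.796%

Working values are displayed, rounded to four significant digits, on the page; all internal work carries exact precision from first step to last — a single rounding produces every reported number; all derived quantities (the six compositions, the totals, net glass mass, LOI, yield) are re-derived in exact precision from the weighed amounts at 1056 g of glass, as given in problem or answer.
Mass of each oxide from the mix:
  Li2O: 34.01·0.07380 + 109.3·0.4034 = 46.60 g
  Na2O: 13.19·0.2146 = 2.831 g
  Al2O3: 34.01·0.2728 + 857.8·0.003000 = 11.85 g
  B2O3: 104.7·0.3989 + 13.19·0.4808 = 48.11 g
  SiO2: 34.01·0.6385 + 857.8·0.9949 = 875.1 g
  CaO: 78.65·0.5567 + 104.7·0.2675 = 71.79 g
LOI: 34.01·0.01490 + 78.65·0.4433 + 857.8·0.002100 + 104.7·0.3336 + 13.19·0.3046 + 109.3·0.5966 = 141.3 g
The glass mass, total less LOI, = 1198 − 141.3 = 1056 g (= Σ oxide masses)
percent share: oxide ÷ glass, ×100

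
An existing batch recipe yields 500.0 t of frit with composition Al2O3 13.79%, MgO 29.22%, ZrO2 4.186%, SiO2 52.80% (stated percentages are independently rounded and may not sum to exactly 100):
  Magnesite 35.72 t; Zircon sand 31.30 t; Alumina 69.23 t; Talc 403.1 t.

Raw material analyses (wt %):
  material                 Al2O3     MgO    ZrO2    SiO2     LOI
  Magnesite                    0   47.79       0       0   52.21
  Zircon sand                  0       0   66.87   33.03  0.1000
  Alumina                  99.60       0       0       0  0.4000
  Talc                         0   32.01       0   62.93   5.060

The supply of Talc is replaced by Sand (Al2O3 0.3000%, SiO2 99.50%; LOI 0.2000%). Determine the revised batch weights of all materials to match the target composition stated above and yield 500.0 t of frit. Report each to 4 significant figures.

Revised batch per 500.0 t frit:
  Magnesite: 305.7 t
  Zircon sand: 31.30 t
  Alumina: 68.46 t
  Sand: 254.9 t
Total batch = 660.4 t; LOI loss = 160.4 t

Working values are shown rounded to 4 significant figures between the steps. The whole derivation keeps full precision in all steps — each reported figure is rounded just once; the derived quantities, which include the yield, net glass mass, the four compositions, totals, ignition loss, are recomputed in exact precision, exactly as printed in either problem or answer, using the weight values on 500.0 t of glass.
Oxide mass targets, per 500.0 t frit:
  Al2O3: 13.79% × 500.0 = 68.95 t
  MgO: 29.22% × 500.0 = 146.1 t
  ZrO2: 4.186% × 500.0 = 20.93 t
  SiO2: 52.80% × 500.0 = 264.0 t
Balance tally, oxide-wise, per the reported batch figures, against the basis in use (every target is met by its sum net of answer rounding effects):
  Al2O3: 68.46·0.9960 + 254.9·0.003000 = 68.95 t (target 68.95 t)
  MgO: 305.7·0.4779 = 146.1 t (target 146.1 t)
  ZrO2: 31.30·0.6687 = 20.93 t (target 20.93 t)
  SiO2: 31.30·0.3303 + 254.9·0.9950 = 264.0 t (target 264.0 t)
Glass mass check: Σ batch − LOI loss = 499.9 t (targets for the oxides total 500.0 t; the stated basis being 500.0 t — gaps are rounding artifacts).
Batch total: Σ batch = 660.4 t; Σ batch·LOI gives LOI loss = 160.4 t; as yield: glass ÷ batch → 75.71%.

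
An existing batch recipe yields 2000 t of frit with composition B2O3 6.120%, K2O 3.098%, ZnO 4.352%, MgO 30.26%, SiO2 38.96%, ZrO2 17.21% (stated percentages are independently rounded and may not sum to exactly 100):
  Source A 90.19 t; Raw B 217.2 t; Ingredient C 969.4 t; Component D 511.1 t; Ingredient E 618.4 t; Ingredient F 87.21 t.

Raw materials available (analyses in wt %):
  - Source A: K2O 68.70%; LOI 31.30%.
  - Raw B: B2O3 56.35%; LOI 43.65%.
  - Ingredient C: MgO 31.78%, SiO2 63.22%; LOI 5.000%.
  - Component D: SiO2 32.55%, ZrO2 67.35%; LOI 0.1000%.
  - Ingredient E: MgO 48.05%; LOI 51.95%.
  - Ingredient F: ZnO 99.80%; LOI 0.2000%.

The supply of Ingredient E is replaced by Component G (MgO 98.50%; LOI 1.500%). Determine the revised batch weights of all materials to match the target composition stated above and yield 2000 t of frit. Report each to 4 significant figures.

Revised batch per 2000 t frit:
  Source A: 90.19 t
  Raw B: 217.2 t
  Ingredient C: 969.4 t
  Component D: 511.1 t
  Component G: 301.7 t
  Ingredient F: 87.21 t
Total batch = 2177 t; LOI loss = 176.7 t

Intermediates are shown, rounded to four significant digits, on the page — all internal work holds full precision through every step. Every reported value takes just one rounding — the derived quantities, including LOI, six oxide percentages, yield, the totals, net glass mass, are rebuilt from the batch weights per 2000 t of glass in exact precision, precisely as stated by either problem or answer.
Target masses of each oxide per 2000 t frit:
  B2O3: 6.120% × 2000 = 122.4 t
  K2O: 3.098% × 2000 = 61.96 t
  ZnO: 4.352% × 2000 = 87.04 t
  MgO: 30.26% × 2000 = 605.2 t
  SiO2: 38.96% × 2000 = 779.2 t
  ZrO2: 17.21% × 2000 = 344.2 t
A balance pass over the oxides, on the weights just shown, relative to the basis at hand (sum by sum, the targets are met net of answer rounding effects):
  B2O3: 217.2·0.5635 = 122.4 t (target 122.4 t)
  K2O: 90.19·0.6870 = 61.96 t (target 61.96 t)
  ZnO: 87.21·0.9980 = 87.04 t (target 87.04 t)
  MgO: 969.4·0.3178 + 301.7·0.9850 = 605.2 t (target 605.2 t)
  SiO2: 969.4·0.6322 + 511.1·0.3255 = 779.2 t (target 779.2 t)
  ZrO2: 511.1·0.6735 = 344.2 t (target 344.2 t)
Consistency of the glass mass: whole batch net of LOI = 2000 t (targets for the oxides total 2000 t; the stated basis being 2000 t — any gap is answer rounding).
Adding the batch up: Σ batch = 2177 t; LOI removed, Σ of batch·LOI: 176.7 t; yield: glass divided by total = 91.88%.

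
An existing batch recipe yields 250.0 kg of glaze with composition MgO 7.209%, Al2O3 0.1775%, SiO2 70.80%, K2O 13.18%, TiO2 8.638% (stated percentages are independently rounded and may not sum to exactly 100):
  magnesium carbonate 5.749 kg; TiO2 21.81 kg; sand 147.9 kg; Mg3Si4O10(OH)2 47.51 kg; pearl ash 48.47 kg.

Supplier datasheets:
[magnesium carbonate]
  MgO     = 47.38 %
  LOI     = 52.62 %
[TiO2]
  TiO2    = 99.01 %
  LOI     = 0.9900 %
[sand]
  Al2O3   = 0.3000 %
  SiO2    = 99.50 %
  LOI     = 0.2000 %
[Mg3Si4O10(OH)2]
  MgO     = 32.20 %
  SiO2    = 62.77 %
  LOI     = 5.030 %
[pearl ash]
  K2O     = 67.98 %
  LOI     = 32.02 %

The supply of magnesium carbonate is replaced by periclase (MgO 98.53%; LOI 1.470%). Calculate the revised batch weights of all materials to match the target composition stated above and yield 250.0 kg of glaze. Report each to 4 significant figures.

Working values appear, with 4-significant-digit rounding, within the worked lines. Full float precision is maintained from first step to last. Every reported value is rounded just once — all derived quantities, including the five compositions, totals, LOI, net glass mass, the yield, are recomputed using the weight values per 250.0 kg of glass at full float precision as written in the problem or the answer.
The oxide mass targets at 250.0 kg glaze:
  MgO: 7.209% × 250.0 = 18.02 kg
  Al2O3: 0.1775% × 250.0 = 0.4438 kg
  SiO2: 70.80% × 250.0 = 177.0 kg
  K2O: 13.18% × 250.0 = 32.95 kg
  TiO2: 8.638% × 250.0 = 21.60 kg
Sums-versus-targets review per the reported batch figures, per the basis as stated (delivered sums recover each target within answer rounding):
  MgO: 2.764·0.9853 + 47.51·0.3220 = 18.02 kg (target 18.02 kg)
  Al2O3: 147.9·0.003000 = 0.4437 kg (target 0.4438 kg)
  SiO2: 147.9·0.9950 + 47.51·0.6277 = 177.0 kg (target 177.0 kg)
  K2O: 48.47·0.6798 = 32.95 kg (target 32.95 kg)
  TiO2: 21.81·0.9901 = 21.59 kg (target 21.60 kg)
The glass-mass cross-check: batch total minus LOI = 250.0 kg (per-oxide target masses sum to 250.0 kg; versus the stated basis of 250.0 kg — gaps are rounding artifacts).
Total batch = Σ batch = 268.5 kg; LOI loss = Σ batch·LOI = 18.46 kg; yield: glass divided by total = 93.12%.

Revised batch per 250.0 kg glaze:
  periclase: 2.764 kg
  TiO2: 21.81 kg
  sand: 147.9 kg
  Mg3Si4O10(OH)2: 47.51 kg
  pearl ash: 48.47 kg
Total batch = 268.5 kg; LOI loss = 18.46 kg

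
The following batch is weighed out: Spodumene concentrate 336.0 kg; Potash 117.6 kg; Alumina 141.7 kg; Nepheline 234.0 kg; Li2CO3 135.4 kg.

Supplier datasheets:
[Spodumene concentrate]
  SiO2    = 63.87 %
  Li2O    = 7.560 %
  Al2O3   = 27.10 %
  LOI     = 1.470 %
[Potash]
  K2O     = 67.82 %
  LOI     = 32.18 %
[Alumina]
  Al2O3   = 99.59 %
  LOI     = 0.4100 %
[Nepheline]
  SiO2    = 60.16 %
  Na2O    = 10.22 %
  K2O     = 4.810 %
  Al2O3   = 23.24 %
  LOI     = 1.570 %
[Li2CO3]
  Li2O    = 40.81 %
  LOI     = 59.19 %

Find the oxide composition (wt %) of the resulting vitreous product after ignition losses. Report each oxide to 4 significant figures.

Glass mass = 837.5 kg (batch 964.7 − LOI 127.2).
Composition: SiO2 42.43%, Na2O 2.855%, Li2O 9.631%, K2O 10.87%, Al2O3 34.21%

Intermediates are displayed rounded to 4 significant figures; the working math holds full precision from first step to last; every reported value carries a single rounding — all derived quantities, which include glass mass, five oxide percentages, yield, totals, LOI, are carried in exact precision, as set out in the problem or answer text, from the batch weights for 837.5 kg of glass.
Oxide masses out of the charge:
  SiO2: 336.0·0.6387 + 234.0·0.6016 = 355.4 kg
  Na2O: 234.0·0.1022 = 23.91 kg
  Li2O: 336.0·0.07560 + 135.4·0.4081 = 80.66 kg
  K2O: 117.6·0.6782 + 234.0·0.04810 = 91.01 kg
  Al2O3: 336.0·0.2710 + 141.7·0.9959 + 234.0·0.2324 = 286.6 kg
LOI: 336.0·0.01470 + 117.6·0.3218 + 141.7·0.004100 + 234.0·0.01570 + 135.4·0.5919 = 127.2 kg
Glass = total batch minus LOI = 964.7 − 127.2 = 837.5 kg (consistent with Σ oxide mass)
percent by weight: oxide/glass ×100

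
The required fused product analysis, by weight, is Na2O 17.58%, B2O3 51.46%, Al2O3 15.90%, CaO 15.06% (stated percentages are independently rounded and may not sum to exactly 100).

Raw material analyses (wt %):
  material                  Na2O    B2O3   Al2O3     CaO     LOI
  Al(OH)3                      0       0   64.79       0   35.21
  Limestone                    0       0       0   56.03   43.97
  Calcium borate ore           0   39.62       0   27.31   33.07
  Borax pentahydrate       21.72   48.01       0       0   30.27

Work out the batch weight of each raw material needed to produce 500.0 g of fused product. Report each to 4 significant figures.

Batch per 500.0 g fused product:
  Al(OH)3: 122.7 g
  Limestone: 56.88 g
  Calcium borate ore: 159.0 g
  Borax pentahydrate: 404.7 g
Total batch = 743.3 g; LOI loss = 243.3 g; yield = 67.27%

Working values appear rounded off to 4 significant digits when written out; all arithmetic keeps exact precision in all steps; each reported figure carries a single rounding — all derived quantities, including net glass mass, the yield, LOI, the four compositions, totals, are recomputed from the batch weights on 500.0 g of glass in full float precision, exactly as shown in the problem or the answer.
Oxide-by-oxide targets in 500.0 g fused product:
  Na2O: 17.58% × 500.0 = 87.90 g
  B2O3: 51.46% × 500.0 = 257.3 g
  Al2O3: 15.90% × 500.0 = 79.50 g
  CaO: 15.06% × 500.0 = 75.30 g
Per-oxide balance check from the weights as reported, per the basis as stated (summed amounts equal target values inside rounding margins):
  Na2O: 404.7·0.2172 = 87.90 g (target 87.90 g)
  B2O3: 159.0·0.3962 + 404.7·0.4801 = 257.3 g (target 257.3 g)
  Al2O3: 122.7·0.6479 = 79.50 g (target 79.50 g)
  CaO: 56.88·0.5603 + 159.0·0.2731 = 75.29 g (target 75.30 g)
Mass balance on the glass: Σ batch − LOI loss = 500.0 g (oxide target masses add up to 500.0 g; the stated basis being 500.0 g — a pure rounding effect).
Adding the batch up: Σ batch = 743.3 g; the LOI term Σ batch·LOI equals 243.3 g; as yield: glass ÷ batch → 67.27%.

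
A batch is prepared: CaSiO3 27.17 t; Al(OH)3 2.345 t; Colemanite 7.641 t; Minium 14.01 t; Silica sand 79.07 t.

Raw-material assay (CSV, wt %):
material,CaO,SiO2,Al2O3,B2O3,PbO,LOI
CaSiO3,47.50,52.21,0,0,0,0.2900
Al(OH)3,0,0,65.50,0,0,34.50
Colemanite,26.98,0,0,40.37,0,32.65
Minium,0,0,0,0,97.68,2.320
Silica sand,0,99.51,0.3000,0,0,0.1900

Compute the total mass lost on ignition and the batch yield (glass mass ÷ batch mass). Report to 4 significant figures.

LOI loss = 3.858 t; glass = 126.4 t; yield = 97.04%

Values along the way are displayed (rounded to four significant digits) as written — the working math carries exact precision from first step to last. Every reported result includes exactly one rounding. All derived quantities are carried in full precision (the five compositions, LOI, yield, the totals, net glass mass) from the weighed amounts per 126.4 t of glass, exactly as printed in the question or the answer.
LOI of each material in turn:
  CaSiO3: 27.17 × 0.002900 = 0.07879 t
  Al(OH)3: 2.345 × 0.3450 = 0.8090 t
  Colemanite: 7.641 × 0.3265 = 2.495 t
  Minium: 14.01 × 0.02320 = 0.3250 t
  Silica sand: 79.07 × 0.001900 = 0.1502 t
Total LOI = 3.858 t
Glass = batch − LOI = 130.2 − 3.858 = 126.4 t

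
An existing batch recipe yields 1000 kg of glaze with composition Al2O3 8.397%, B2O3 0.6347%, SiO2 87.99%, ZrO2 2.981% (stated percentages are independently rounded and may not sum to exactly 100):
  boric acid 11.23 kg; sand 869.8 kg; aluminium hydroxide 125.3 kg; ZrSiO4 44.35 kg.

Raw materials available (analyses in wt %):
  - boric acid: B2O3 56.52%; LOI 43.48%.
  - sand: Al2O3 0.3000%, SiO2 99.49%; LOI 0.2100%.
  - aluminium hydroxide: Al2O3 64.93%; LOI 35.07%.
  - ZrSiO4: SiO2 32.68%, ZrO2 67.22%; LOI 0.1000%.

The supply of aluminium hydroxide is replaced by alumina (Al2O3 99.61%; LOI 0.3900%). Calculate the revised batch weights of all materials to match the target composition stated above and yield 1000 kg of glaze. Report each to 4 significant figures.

Values along the way appear rounded to 4 significant figures in the working; exact precision is maintained from start to finish. Exactly one rounding is applied to every reported result. Derived quantities, including the totals, the yield, the four compositions, LOI, glass mass, are recomputed from the batch weights for 1000 kg of glass at full precision exactly as printed in the problem or answer text.
The oxide mass targets at 1000 kg glaze:
  Al2O3: 8.397% × 1000 = 83.97 kg
  B2O3: 0.6347% × 1000 = 6.347 kg
  SiO2: 87.99% × 1000 = 879.9 kg
  ZrO2: 2.981% × 1000 = 29.81 kg
Sums-versus-targets review working from each reported weight, relative to the basis at hand (each sum matches its target mass up to rounding of the answer):
  Al2O3: 869.8·0.003000 + 81.68·0.9961 = 83.97 kg (target 83.97 kg)
  B2O3: 11.23·0.5652 = 6.347 kg (target 6.347 kg)
  SiO2: 869.8·0.9949 + 44.35·0.3268 = 879.9 kg (target 879.9 kg)
  ZrO2: 44.35·0.6722 = 29.81 kg (target 29.81 kg)
Auditing the glass mass value: total charge less LOI = 1000 kg (per-oxide target masses sum to 1000 kg; stated basis 1000 kg — any gap is answer rounding).
Whole-batch sum: Σ batch = 1007 kg; Σ batch·LOI gives LOI loss = 7.072 kg; glass ÷ batch gives a yield of 99.30%.

Revised batch per 1000 kg glaze:
  boric acid: 11.23 kg
  sand: 869.8 kg
  alumina: 81.68 kg
  ZrSiO4: 44.35 kg
Total batch = 1007 kg; LOI loss = 7.072 kg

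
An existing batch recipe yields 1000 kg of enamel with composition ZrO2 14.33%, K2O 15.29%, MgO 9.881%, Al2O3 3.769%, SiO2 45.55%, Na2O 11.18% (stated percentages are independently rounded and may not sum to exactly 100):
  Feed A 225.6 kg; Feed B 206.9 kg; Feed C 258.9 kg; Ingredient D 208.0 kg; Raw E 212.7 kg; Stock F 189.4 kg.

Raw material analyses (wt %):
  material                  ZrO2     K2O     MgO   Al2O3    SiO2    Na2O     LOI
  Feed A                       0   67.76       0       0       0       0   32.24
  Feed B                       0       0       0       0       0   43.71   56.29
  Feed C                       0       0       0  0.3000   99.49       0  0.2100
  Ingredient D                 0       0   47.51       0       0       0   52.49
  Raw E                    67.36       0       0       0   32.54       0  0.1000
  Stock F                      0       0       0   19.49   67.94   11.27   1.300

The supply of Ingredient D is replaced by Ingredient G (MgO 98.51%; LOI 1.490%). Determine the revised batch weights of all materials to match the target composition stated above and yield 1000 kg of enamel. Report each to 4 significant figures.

The intermediate values are printed (rounded to 4 significant digits) when written out — all internal work keeps full precision in all steps — exactly one rounding goes into each reported value — all derived quantities are re-derived from the batch weights for 1000 kg of glass in full float precision (the six compositions, the totals, yield, LOI, glass mass), exactly as shown in problem or answer.
Per-oxide target masses for 1000 kg enamel:
  ZrO2: 14.33% × 1000 = 143.3 kg
  K2O: 15.29% × 1000 = 152.9 kg
  MgO: 9.881% × 1000 = 98.81 kg
  Al2O3: 3.769% × 1000 = 37.69 kg
  SiO2: 45.55% × 1000 = 455.5 kg
  Na2O: 11.18% × 1000 = 111.8 kg
Per-oxide balance check using the reported weights, for the quoted basis mass (each sum matches its target mass up to rounding of the answer):
  ZrO2: 212.7·0.6736 = 143.3 kg (target 143.3 kg)
  K2O: 225.6·0.6776 = 152.9 kg (target 152.9 kg)
  MgO: 100.3·0.9851 = 98.81 kg (target 98.81 kg)
  Al2O3: 258.9·0.003000 + 189.4·0.1949 = 37.69 kg (target 37.69 kg)
  SiO2: 258.9·0.9949 + 212.7·0.3254 + 189.4·0.6794 = 455.5 kg (target 455.5 kg)
  Na2O: 206.9·0.4371 + 189.4·0.1127 = 111.8 kg (target 111.8 kg)
The glass-mass cross-check: whole batch net of LOI = 999.9 kg (targets for the oxides total 1000 kg; the stated basis being 1000 kg — rounding explains the deltas).
Adding the batch up: Σ batch = 1194 kg; loss to ignition Σ batch·LOI = 193.9 kg; yield: glass divided by total = 83.76%.

Revised batch per 1000 kg enamel:
  Feed A: 225.6 kg
  Feed B: 206.9 kg
  Feed C: 258.9 kg
  Ingredient G: 100.3 kg
  Raw E: 212.7 kg
  Stock F: 189.4 kg
Total batch = 1194 kg; LOI loss = 193.9 kg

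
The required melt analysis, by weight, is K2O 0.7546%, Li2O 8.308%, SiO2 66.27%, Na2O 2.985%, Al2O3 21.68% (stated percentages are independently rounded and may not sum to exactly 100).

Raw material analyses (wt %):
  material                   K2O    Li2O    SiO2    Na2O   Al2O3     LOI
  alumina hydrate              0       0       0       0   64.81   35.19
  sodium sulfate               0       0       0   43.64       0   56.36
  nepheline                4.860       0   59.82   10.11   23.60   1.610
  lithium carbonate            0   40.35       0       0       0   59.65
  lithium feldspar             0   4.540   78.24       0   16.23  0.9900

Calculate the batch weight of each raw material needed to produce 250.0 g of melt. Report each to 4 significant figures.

Batch per 250.0 g melt:
  alumina hydrate: 23.90 g
  sodium sulfate: 8.108 g
  nepheline: 38.82 g
  lithium carbonate: 30.99 g
  lithium feldspar: 182.1 g
Total batch = 283.9 g; LOI loss = 33.89 g; yield = 88.06%

Working values are shown rounded off to 4 significant figures within the worked lines; all arithmetic carries full float precision from start to finish; every reported number is rounded exactly once. The derived quantities are computed in full precision (glass mass, five oxide percentages, the yield, ignition loss, the totals) from the weighed amounts per 250.0 g of glass, as set out in the question or the answer.
Target oxide masses per 250.0 g melt:
  K2O: 0.7546% × 250.0 = 1.886 g
  Li2O: 8.308% × 250.0 = 20.77 g
  SiO2: 66.27% × 250.0 = 165.7 g
  Na2O: 2.985% × 250.0 = 7.462 g
  Al2O3: 21.68% × 250.0 = 54.20 g
A balance pass over the oxides, working from each reported weight, on the stated basis (sum by sum, the targets are met inside rounding margins):
  K2O: 38.82·0.04860 = 1.887 g (target 1.886 g)
  Li2O: 30.99·0.4035 + 182.1·0.04540 = 20.77 g (target 20.77 g)
  SiO2: 38.82·0.5982 + 182.1·0.7824 = 165.7 g (target 165.7 g)
  Na2O: 8.108·0.4364 + 38.82·0.1011 = 7.463 g (target 7.462 g)
  Al2O3: 23.90·0.6481 + 38.82·0.2360 + 182.1·0.1623 = 54.21 g (target 54.20 g)
Consistency of the glass mass: Σ batch − LOI loss = 250.0 g (summing oxide targets gives 250.0 g; versus the stated basis of 250.0 g — a pure rounding effect).
Batch grand total — Σ batch = 283.9 g; the LOI term Σ batch·LOI equals 33.89 g; the yield ratio, glass ÷ batch: 88.06%.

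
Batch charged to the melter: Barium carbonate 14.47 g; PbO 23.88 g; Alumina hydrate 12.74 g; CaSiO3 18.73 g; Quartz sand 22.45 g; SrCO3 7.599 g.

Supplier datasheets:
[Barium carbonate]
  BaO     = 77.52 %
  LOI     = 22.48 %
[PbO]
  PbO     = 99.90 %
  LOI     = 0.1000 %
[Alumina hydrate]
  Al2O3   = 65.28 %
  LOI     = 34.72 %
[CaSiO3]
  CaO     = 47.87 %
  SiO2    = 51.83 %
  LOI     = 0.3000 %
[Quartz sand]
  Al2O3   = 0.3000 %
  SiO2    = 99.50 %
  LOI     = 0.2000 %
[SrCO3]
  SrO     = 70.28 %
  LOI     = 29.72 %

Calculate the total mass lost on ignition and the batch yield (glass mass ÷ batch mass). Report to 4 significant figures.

Every computation carries exact precision end to end — intermediates are displayed rounded to four significant figures across the worked steps; each reported value sees exactly one rounding — the derived quantities are re-derived from the weighed amounts per 89.81 g of glass at full precision (LOI, the six compositions, glass mass, totals, yield) as written in the problem or the answer.
Material-by-material LOI:
  Barium carbonate: 14.47 × 0.2248 = 3.253 g
  PbO: 23.88 × 0.001000 = 0.02388 g
  Alumina hydrate: 12.74 × 0.3472 = 4.423 g
  CaSiO3: 18.73 × 0.003000 = 0.05619 g
  Quartz sand: 22.45 × 0.002000 = 0.04490 g
  SrCO3: 7.599 × 0.2972 = 2.258 g
Total LOI = 10.06 g
Glass = batch − LOI = 99.87 − 10.06 = 89.81 g

LOI loss = 10.06 g; glass = 89.81 g; yield = 89.93%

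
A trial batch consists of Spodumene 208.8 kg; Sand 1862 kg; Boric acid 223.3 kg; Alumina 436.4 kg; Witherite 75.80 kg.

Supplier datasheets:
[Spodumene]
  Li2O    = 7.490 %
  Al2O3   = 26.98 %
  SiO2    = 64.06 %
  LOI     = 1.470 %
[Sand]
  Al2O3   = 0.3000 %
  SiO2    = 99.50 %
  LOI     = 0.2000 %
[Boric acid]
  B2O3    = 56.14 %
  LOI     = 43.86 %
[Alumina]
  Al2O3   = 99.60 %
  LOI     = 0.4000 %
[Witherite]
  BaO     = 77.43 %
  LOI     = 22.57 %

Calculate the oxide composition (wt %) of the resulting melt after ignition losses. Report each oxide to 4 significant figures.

In-progress results appear rounded to 4 significant figures at each printed step; every computation keeps exact precision through every step; every reported value takes just one rounding. The derived quantities, which include the five compositions, glass mass, LOI, yield, totals, are recomputed at exact precision, exactly as shown in the problem or the answer, starting from the weights at 2683 kg of glass.
Oxide masses out of the charge:
  B2O3: 223.3·0.5614 = 125.4 kg
  Li2O: 208.8·0.07490 = 15.64 kg
  BaO: 75.80·0.7743 = 58.69 kg
  Al2O3: 208.8·0.2698 + 1862·0.003000 + 436.4·0.9960 = 496.6 kg
  SiO2: 208.8·0.6406 + 1862·0.9950 = 1986 kg
LOI: 208.8·0.01470 + 1862·0.002000 + 223.3·0.4386 + 436.4·0.004000 + 75.80·0.2257 = 123.6 kg
Glass = total batch minus LOI = 2806 − 123.6 = 2683 kg (= Σ oxide masses)
each oxide over glass, ×100, is wt %

Glass mass = 2683 kg (batch 2806 − LOI 123.6).
Composition: B2O3 4.673%, Li2O 0.5830%, BaO 2.188%, Al2O3 18.51%, SiO2 74.05%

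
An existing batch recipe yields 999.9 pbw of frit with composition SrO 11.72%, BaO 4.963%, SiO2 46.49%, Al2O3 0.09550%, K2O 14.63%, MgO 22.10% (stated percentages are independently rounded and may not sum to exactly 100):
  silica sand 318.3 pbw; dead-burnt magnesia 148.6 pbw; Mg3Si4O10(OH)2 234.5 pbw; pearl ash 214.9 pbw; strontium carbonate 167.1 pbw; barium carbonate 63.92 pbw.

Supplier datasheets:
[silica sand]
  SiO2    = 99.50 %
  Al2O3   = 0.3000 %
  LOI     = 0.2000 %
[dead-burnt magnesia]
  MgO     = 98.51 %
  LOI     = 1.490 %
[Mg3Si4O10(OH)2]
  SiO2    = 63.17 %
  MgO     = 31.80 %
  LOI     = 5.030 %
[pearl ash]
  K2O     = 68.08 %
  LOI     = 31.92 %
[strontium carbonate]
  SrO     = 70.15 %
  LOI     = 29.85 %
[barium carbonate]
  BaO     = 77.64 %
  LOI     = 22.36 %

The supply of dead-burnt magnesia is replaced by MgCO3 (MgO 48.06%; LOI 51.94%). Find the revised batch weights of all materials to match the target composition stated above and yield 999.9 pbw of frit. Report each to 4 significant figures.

Revised batch per 999.9 pbw frit:
  silica sand: 318.3 pbw
  MgCO3: 304.6 pbw
  Mg3Si4O10(OH)2: 234.5 pbw
  pearl ash: 214.9 pbw
  strontium carbonate: 167.1 pbw
  barium carbonate: 63.92 pbw
Total batch = 1303 pbw; LOI loss = 303.4 pbw

Each numeric step carries full float precision at each step — mid-chain values are shown (rounded to four significant digits) when written out. Exactly one rounding is applied to each reported figure. The derived quantities (totals, the six compositions, ignition loss, the yield, glass mass) are rebuilt using the weight values at 999.9 pbw of glass at full float precision as quoted within the problem or the answer.
Oxide-by-oxide targets in 999.9 pbw frit:
  SrO: 11.72% × 999.9 = 117.2 pbw
  BaO: 4.963% × 999.9 = 49.63 pbw
  SiO2: 46.49% × 999.9 = 464.9 pbw
  Al2O3: 0.09550% × 999.9 = 0.9549 pbw
  K2O: 14.63% × 999.9 = 146.3 pbw
  MgO: 22.10% × 999.9 = 221.0 pbw
Mass-balance tally per oxide per the reported batch figures, versus the basis set out (delivered sums recover each target inside rounding margins):
  SrO: 167.1·0.7015 = 117.2 pbw (target 117.2 pbw)
  BaO: 63.92·0.7764 = 49.63 pbw (target 49.63 pbw)
  SiO2: 318.3·0.9950 + 234.5·0.6317 = 464.8 pbw (target 464.9 pbw)
  Al2O3: 318.3·0.003000 = 0.9549 pbw (target 0.9549 pbw)
  K2O: 214.9·0.6808 = 146.3 pbw (target 146.3 pbw)
  MgO: 304.6·0.4806 + 234.5·0.3180 = 221.0 pbw (target 221.0 pbw)
Glass mass check: whole batch net of LOI = 999.9 pbw (the targets, summed, come to 999.9 pbw; against the stated basis, 999.9 pbw — a pure rounding effect).
Whole-batch sum: Σ batch = 1303 pbw; LOI removed, Σ of batch·LOI: 303.4 pbw; yield = glass ÷ total batch = 76.72%.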